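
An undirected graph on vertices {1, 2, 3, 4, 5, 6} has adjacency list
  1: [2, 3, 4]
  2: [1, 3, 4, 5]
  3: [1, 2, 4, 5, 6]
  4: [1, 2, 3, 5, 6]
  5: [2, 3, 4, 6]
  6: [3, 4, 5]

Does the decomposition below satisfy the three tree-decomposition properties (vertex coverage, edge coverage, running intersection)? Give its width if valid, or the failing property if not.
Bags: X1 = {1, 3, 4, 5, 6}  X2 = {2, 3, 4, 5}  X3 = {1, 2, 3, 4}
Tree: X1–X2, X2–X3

No — bags containing vertex 1 are not connected in the tree.

A tree decomposition must satisfy three properties: every vertex lies in some bag; for every edge, both endpoints lie together in some bag; and for every vertex, the bags containing it form a connected subtree. Here bags containing vertex 1 are not connected in the tree, so the decomposition is invalid.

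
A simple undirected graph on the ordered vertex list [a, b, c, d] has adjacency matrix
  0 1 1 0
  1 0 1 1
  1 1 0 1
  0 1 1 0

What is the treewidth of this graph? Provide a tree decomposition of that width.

Treewidth 2.
Bags: B1 = {a, b, c}  B2 = {b, c, d}
Tree: B1–B2

The largest bag has 3 vertices, giving width 2; this decomposition certifies tw(G) ≤ 2. Conversely, {b, c, d} is a clique of size 3, and the vertices of any clique must share a bag in every tree decomposition; so some bag has ≥ 3 vertices and tw(G) ≥ 2. The upper and lower bounds meet at 2, so that is the treewidth.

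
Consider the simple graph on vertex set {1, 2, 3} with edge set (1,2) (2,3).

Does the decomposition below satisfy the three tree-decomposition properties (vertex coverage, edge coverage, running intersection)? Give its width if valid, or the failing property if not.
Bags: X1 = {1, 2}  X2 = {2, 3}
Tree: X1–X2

Yes; width 1.

Checking the three conditions: (i) the bags cover all of {1, 2, 3}; (ii) for each edge, some bag contains both endpoints; (iii) the bags containing any fixed vertex form a subtree. All hold, so the decomposition is valid with width 2 − 1 = 1.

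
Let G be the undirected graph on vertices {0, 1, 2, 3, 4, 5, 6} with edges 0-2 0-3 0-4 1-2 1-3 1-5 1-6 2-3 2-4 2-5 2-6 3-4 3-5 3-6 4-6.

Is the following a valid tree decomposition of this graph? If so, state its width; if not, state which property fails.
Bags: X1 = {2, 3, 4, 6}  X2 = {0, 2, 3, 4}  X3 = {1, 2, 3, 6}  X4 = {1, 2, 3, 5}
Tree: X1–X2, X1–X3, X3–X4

Yes; width 3.

Checking the three conditions: (i) the bags cover all of {0, 1, 2, 3, 4, 5, 6}; (ii) for each edge, some bag contains both endpoints; (iii) the bags containing any fixed vertex form a subtree. All hold, so the decomposition is valid with width 4 − 1 = 3.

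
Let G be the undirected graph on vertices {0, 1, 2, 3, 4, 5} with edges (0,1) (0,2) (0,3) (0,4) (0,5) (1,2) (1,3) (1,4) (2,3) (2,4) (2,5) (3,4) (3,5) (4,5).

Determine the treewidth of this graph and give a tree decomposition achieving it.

Treewidth 4.
Bags: B1 = {0, 1, 2, 3, 4}  B2 = {0, 2, 3, 4, 5}
Tree: B1–B2

Each bag holds 5 vertices, so the decomposition has width 4, which upper-bounds the treewidth. Conversely, {0, 1, 2, 3, 4} is a clique of size 5, and the vertices of any clique must share a bag in every tree decomposition; so some bag has ≥ 5 vertices and tw(G) ≥ 4. Combining the bounds, tw(G) = 4.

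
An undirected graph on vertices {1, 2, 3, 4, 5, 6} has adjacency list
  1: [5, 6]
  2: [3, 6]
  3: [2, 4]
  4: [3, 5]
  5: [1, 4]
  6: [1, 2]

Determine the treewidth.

A width-2 tree decomposition is:
Bags: B1 = {2, 3, 6}  B2 = {1, 3, 6}  B3 = {1, 3, 5}  B4 = {3, 4, 5}
Tree: B1–B2, B2–B3, B3–B4
Each bag holds 3 vertices, so the decomposition has width 2, which upper-bounds the treewidth. Since 3–2–6–1–5–4–3 is a cycle in G, G is not acyclic. Forests are exactly the graphs of treewidth ≤ 1, so tw(G) ≥ 2. Combining the bounds, tw(G) = 2.

2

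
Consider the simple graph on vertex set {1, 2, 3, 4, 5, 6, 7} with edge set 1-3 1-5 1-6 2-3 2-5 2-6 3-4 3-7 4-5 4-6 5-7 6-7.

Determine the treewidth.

3

A width-3 tree decomposition is:
Bags: B1 = {3, 5, 6, 7}  B2 = {2, 3, 5, 6}  B3 = {3, 4, 5, 6}  B4 = {1, 3, 5, 6}
Tree: B1–B2, B2–B3, B3–B4
Each bag holds 4 vertices, so the decomposition has width 3, which upper-bounds the treewidth. For the lower bound: the 4 vertex sets {3,7}, {2,6}, {5}, {4} are disjoint, each induces a connected subgraph, and every pair is joined by at least one edge of G. Contracting each set to a single vertex therefore yields K_{4} as a minor, and since treewidth is minor-monotone, tw(G) ≥ tw(K_{4}) = 3. Hence tw(G) = 3 exactly.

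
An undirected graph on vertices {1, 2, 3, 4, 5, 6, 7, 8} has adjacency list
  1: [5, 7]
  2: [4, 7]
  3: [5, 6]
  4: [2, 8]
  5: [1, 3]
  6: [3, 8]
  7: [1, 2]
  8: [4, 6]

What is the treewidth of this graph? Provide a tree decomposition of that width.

The largest bag has 3 vertices, giving width 2; this decomposition certifies tw(G) ≤ 2. The edges 1–5–3–6–8–4–2–7–1 form a cycle, so G is not a tree and its treewidth is at least 2. The upper and lower bounds meet at 2, so that is the treewidth.

Treewidth 2.
Bags: B1 = {1, 3, 5}  B2 = {1, 3, 6}  B3 = {1, 6, 8}  B4 = {1, 4, 8}  B5 = {1, 2, 4}  B6 = {1, 2, 7}
Tree: B1–B2, B2–B3, B3–B4, B4–B5, B5–B6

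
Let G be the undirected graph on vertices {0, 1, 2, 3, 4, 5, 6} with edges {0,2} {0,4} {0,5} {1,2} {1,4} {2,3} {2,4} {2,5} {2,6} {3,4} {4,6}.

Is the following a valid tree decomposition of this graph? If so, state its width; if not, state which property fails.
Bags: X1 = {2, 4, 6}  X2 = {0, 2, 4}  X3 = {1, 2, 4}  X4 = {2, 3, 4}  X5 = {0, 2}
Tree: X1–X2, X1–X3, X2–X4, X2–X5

No — vertex 5 appears in no bag.

A tree decomposition must satisfy three properties: every vertex lies in some bag; for every edge, both endpoints lie together in some bag; and for every vertex, the bags containing it form a connected subtree. Here vertex 5 appears in no bag, so the decomposition is invalid.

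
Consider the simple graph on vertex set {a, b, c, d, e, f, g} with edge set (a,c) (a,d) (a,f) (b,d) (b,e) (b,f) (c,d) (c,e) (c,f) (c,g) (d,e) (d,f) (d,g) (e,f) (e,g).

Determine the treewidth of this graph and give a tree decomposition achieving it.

Treewidth 3.
Bags: B1 = {c, d, e, f}  B2 = {b, d, e, f}  B3 = {a, c, d, f}  B4 = {c, d, e, g}
Tree: B1–B2, B1–B3, B1–B4

Every bag has size at most 4, so the width is 4 − 1 = 3 and tw(G) ≤ 3. On the other hand G contains the 4-clique {c, d, e, g}. A clique must lie in a single bag of any decomposition, so no decomposition can have width below 3. Hence tw(G) = 3 exactly.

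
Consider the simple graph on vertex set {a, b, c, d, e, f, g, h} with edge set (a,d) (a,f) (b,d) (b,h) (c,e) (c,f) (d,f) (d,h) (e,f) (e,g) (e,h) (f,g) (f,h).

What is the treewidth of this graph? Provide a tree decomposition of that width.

The largest bag has 3 vertices, giving width 2; this decomposition certifies tw(G) ≤ 2. For the lower bound, the 3 vertices {d, f, h} are pairwise adjacent, and any tree decomposition puts a clique entirely inside one bag — forcing width ≥ 2. Hence tw(G) = 2 exactly.

Treewidth 2.
Bags: B1 = {b, d, h}  B2 = {d, f, h}  B3 = {e, f, h}  B4 = {a, d, f}  B5 = {c, e, f}  B6 = {e, f, g}
Tree: B1–B2, B2–B3, B2–B4, B3–B5, B5–B6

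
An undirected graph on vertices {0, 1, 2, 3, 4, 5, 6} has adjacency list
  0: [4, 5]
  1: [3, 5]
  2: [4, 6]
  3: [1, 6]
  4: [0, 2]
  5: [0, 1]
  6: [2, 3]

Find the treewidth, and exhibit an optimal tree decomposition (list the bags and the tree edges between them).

Every bag has size at most 3, so the width is 3 − 1 = 2 and tw(G) ≤ 2. The edges 3–6–2–4–0–5–1–3 form a cycle, so G is not a tree and its treewidth is at least 2. Hence tw(G) = 2 exactly.

Treewidth 2.
Bags: B1 = {2, 3, 6}  B2 = {2, 3, 4}  B3 = {0, 3, 4}  B4 = {0, 3, 5}  B5 = {1, 3, 5}
Tree: B1–B2, B2–B3, B3–B4, B4–B5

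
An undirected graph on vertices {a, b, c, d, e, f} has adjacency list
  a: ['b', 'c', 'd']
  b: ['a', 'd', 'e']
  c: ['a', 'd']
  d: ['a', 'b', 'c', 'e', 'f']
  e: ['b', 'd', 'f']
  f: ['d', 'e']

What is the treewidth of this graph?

2

A width-2 tree decomposition is:
Bags: B1 = {a, b, d}  B2 = {b, d, e}  B3 = {a, c, d}  B4 = {d, e, f}
Tree: B1–B2, B1–B3, B2–B4
The largest bag has 3 vertices, giving width 2; this decomposition certifies tw(G) ≤ 2. On the other hand G contains the 3-clique {a, c, d}. A clique must lie in a single bag of any decomposition, so no decomposition can have width below 2. Hence tw(G) = 2 exactly.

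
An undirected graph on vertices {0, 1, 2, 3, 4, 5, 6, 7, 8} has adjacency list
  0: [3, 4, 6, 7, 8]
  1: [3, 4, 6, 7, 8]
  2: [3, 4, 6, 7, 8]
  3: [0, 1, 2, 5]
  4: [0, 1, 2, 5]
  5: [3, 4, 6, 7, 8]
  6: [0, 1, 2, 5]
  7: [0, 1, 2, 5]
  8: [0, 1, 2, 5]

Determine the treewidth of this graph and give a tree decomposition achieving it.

The largest bag has 5 vertices, giving width 4; this decomposition certifies tw(G) ≤ 4. For the lower bound: the 5 vertex sets {3,5}, {2,8}, {1,6}, {0}, {7} are disjoint, each induces a connected subgraph, and every pair is joined by at least one edge of G. Contracting each set to a single vertex therefore yields K_{5} as a minor, and since treewidth is minor-monotone, tw(G) ≥ tw(K_{5}) = 4. Hence tw(G) = 4 exactly.

Treewidth 4.
Bags: B1 = {0, 1, 2, 3, 5}  B2 = {0, 1, 2, 5, 8}  B3 = {0, 1, 2, 5, 6}  B4 = {0, 1, 2, 5, 7}  B5 = {0, 1, 2, 4, 5}
Tree: B1–B2, B2–B3, B3–B4, B4–B5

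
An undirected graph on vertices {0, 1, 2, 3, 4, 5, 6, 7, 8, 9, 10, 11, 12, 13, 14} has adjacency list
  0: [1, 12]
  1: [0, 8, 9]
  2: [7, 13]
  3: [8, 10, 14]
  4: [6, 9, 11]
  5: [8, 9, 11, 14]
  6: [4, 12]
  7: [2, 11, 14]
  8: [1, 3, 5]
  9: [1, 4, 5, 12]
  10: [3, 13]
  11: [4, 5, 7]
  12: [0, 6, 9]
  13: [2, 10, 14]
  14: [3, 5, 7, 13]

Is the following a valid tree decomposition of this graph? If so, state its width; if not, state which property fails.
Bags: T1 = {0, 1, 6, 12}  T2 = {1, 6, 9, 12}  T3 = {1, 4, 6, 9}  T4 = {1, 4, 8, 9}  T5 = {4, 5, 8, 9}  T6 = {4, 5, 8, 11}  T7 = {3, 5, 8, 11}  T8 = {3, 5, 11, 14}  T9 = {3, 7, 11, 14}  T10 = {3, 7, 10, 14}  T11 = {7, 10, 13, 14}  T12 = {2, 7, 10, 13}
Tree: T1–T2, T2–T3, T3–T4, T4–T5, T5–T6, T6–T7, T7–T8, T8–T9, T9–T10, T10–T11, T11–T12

Checking the three conditions: (i) the bags cover all of {0, 1, 2, 3, 4, 5, 6, 7, 8, 9, 10, 11, 12, 13, 14}; (ii) for each edge, some bag contains both endpoints; (iii) the bags containing any fixed vertex form a subtree. All hold, so the decomposition is valid with width 4 − 1 = 3.

Yes; width 3.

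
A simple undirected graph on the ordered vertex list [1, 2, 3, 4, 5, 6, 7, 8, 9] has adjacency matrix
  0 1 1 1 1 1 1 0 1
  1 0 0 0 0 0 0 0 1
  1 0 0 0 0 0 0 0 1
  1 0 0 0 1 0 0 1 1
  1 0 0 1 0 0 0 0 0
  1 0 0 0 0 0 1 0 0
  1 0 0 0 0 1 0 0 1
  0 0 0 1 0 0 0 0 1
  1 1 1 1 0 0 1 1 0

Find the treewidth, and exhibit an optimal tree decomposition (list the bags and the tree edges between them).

Each bag holds 3 vertices, so the decomposition has width 2, which upper-bounds the treewidth. On the other hand G contains the 3-clique {4, 8, 9}. A clique must lie in a single bag of any decomposition, so no decomposition can have width below 2. Hence tw(G) = 2 exactly.

Treewidth 2.
One such decomposition:
Bags: B1 = {1, 4, 9}  B2 = {4, 8, 9}  B3 = {1, 7, 9}  B4 = {1, 2, 9}  B5 = {1, 4, 5}  B6 = {1, 3, 9}  B7 = {1, 6, 7}
Tree: B1–B2, B1–B3, B1–B4, B1–B5, B1–B6, B3–B7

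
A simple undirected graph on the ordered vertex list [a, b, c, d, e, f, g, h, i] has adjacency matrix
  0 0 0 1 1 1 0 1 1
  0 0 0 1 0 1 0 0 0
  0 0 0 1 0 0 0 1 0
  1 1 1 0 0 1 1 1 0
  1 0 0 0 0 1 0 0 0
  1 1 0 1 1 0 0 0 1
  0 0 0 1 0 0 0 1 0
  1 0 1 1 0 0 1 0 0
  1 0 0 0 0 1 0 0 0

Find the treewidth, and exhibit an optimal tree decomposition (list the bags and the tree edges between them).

Every bag has size at most 3, so the width is 3 − 1 = 2 and tw(G) ≤ 2. On the other hand G contains the 3-clique {d, g, h}. A clique must lie in a single bag of any decomposition, so no decomposition can have width below 2. The upper and lower bounds meet at 2, so that is the treewidth.

Treewidth 2.
Bags: B1 = {a, d, f}  B2 = {b, d, f}  B3 = {a, e, f}  B4 = {a, d, h}  B5 = {c, d, h}  B6 = {a, f, i}  B7 = {d, g, h}
Tree: B1–B2, B1–B3, B1–B4, B4–B5, B1–B6, B4–B7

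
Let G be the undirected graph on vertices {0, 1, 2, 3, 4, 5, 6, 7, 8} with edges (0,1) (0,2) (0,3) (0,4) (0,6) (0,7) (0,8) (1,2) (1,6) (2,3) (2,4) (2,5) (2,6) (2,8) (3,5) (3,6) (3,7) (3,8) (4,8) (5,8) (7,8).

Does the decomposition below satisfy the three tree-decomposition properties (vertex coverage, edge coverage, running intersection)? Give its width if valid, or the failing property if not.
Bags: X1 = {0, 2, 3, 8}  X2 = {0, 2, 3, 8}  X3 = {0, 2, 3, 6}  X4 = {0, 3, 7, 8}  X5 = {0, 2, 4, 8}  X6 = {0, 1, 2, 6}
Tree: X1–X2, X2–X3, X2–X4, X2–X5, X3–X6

A tree decomposition must satisfy three properties: every vertex lies in some bag; for every edge, both endpoints lie together in some bag; and for every vertex, the bags containing it form a connected subtree. Here vertex 5 appears in no bag, so the decomposition is invalid.

No — vertex 5 appears in no bag.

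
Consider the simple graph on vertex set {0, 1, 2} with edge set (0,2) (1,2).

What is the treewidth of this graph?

A width-1 tree decomposition is:
Bags: B1 = {0, 2}  B2 = {1, 2}
Tree: B1–B2
The largest bag has 2 vertices, giving width 1; this decomposition certifies tw(G) ≤ 1. Since G has at least one edge (e.g. 0–2), it is not an edgeless graph, so tw(G) ≥ 1. Combining the bounds, tw(G) = 1.

1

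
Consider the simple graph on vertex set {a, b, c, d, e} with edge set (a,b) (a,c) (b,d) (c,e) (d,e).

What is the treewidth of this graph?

2

A width-2 tree decomposition is:
Bags: B1 = {c, d, e}  B2 = {a, c, d}  B3 = {a, b, d}
Tree: B1–B2, B2–B3
Each bag holds 3 vertices, so the decomposition has width 2, which upper-bounds the treewidth. Since d–e–c–a–b–d is a cycle in G, G is not acyclic. Forests are exactly the graphs of treewidth ≤ 1, so tw(G) ≥ 2. Hence tw(G) = 2 exactly.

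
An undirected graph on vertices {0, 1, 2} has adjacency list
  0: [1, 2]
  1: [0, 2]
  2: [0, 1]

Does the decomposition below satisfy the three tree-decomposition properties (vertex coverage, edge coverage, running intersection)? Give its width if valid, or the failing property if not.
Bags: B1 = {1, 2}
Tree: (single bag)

A tree decomposition must satisfy three properties: every vertex lies in some bag; for every edge, both endpoints lie together in some bag; and for every vertex, the bags containing it form a connected subtree. Here vertex 0 appears in no bag, so the decomposition is invalid.

No — vertex 0 appears in no bag.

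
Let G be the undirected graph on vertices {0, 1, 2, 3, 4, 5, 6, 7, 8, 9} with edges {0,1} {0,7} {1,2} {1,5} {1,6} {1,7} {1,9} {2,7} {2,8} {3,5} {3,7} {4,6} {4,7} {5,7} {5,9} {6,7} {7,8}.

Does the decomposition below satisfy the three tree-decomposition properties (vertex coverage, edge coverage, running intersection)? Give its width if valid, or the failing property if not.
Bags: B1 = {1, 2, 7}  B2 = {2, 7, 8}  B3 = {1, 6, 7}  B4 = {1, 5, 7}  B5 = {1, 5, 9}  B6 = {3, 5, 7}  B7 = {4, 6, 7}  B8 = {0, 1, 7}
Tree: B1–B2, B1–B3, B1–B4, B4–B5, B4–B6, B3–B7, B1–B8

Yes; width 2.

Vertex coverage: the bags together contain {0, 1, 2, 3, 4, 5, 6, 7, 8, 9}, the full vertex set. Edge coverage: each edge of G has both endpoints in at least one bag. Running intersection: for every vertex, the bags containing it form a connected subtree. All three properties hold, so this is a valid tree decomposition of width max|bag| − 1 = 2, and hence tw(G) ≤ 2.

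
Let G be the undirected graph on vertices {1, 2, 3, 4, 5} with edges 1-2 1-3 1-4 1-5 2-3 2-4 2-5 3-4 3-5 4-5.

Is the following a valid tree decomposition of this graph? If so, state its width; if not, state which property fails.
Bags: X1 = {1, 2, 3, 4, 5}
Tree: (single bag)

Yes; width 4.

Every vertex of G appears in some bag (union = {1, 2, 3, 4, 5}); every edge is covered by a bag; and for each vertex v the set of bags containing v is connected in the bag tree. The decomposition is therefore valid. The largest bag has 5 vertices, so the width is 4.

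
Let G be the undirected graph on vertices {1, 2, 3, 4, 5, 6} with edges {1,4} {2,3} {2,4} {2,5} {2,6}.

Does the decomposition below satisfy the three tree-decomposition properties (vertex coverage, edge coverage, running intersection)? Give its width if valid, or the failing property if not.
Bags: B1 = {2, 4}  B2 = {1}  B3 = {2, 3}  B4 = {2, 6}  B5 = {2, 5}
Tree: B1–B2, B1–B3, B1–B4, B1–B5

A tree decomposition must satisfy three properties: every vertex lies in some bag; for every edge, both endpoints lie together in some bag; and for every vertex, the bags containing it form a connected subtree. Here edge (4,1) lies in no bag, so the decomposition is invalid.

No — edge (4,1) lies in no bag.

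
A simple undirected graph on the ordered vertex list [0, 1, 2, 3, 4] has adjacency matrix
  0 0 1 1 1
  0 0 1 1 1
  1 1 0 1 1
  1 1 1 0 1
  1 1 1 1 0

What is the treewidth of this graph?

3

A width-3 tree decomposition is:
Bags: B1 = {0, 2, 3, 4}  B2 = {1, 2, 3, 4}
Tree: B1–B2
Every bag has size at most 4, so the width is 4 − 1 = 3 and tw(G) ≤ 3. Conversely, {0, 2, 3, 4} is a clique of size 4, and the vertices of any clique must share a bag in every tree decomposition; so some bag has ≥ 4 vertices and tw(G) ≥ 3. The upper and lower bounds meet at 3, so that is the treewidth.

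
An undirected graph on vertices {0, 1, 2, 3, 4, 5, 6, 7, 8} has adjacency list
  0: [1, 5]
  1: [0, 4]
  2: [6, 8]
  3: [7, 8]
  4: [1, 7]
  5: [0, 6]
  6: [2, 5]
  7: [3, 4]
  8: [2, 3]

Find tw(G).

A width-2 tree decomposition is:
Bags: B1 = {3, 7, 8}  B2 = {2, 7, 8}  B3 = {2, 6, 7}  B4 = {5, 6, 7}  B5 = {0, 5, 7}  B6 = {0, 1, 7}  B7 = {1, 4, 7}
Tree: B1–B2, B2–B3, B3–B4, B4–B5, B5–B6, B6–B7
The largest bag has 3 vertices, giving width 2; this decomposition certifies tw(G) ≤ 2. The edges 7–3–8–2–6–5–0–1–4–7 form a cycle, so G is not a tree and its treewidth is at least 2. Hence tw(G) = 2 exactly.

2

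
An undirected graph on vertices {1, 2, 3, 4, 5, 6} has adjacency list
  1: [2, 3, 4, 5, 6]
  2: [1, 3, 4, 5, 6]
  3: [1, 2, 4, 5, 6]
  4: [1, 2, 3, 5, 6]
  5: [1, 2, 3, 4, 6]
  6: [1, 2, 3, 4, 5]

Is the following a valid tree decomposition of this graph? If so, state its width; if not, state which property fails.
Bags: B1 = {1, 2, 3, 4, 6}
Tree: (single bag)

No — vertex 5 appears in no bag.

A tree decomposition must satisfy three properties: every vertex lies in some bag; for every edge, both endpoints lie together in some bag; and for every vertex, the bags containing it form a connected subtree. Here vertex 5 appears in no bag, so the decomposition is invalid.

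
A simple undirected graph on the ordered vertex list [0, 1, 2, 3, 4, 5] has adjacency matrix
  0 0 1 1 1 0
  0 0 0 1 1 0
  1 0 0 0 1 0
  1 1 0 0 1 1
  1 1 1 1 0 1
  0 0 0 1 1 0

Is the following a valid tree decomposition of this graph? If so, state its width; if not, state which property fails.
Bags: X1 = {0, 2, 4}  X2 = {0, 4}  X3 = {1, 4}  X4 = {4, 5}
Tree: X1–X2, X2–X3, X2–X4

No — vertex 3 appears in no bag.

A tree decomposition must satisfy three properties: every vertex lies in some bag; for every edge, both endpoints lie together in some bag; and for every vertex, the bags containing it form a connected subtree. Here vertex 3 appears in no bag, so the decomposition is invalid.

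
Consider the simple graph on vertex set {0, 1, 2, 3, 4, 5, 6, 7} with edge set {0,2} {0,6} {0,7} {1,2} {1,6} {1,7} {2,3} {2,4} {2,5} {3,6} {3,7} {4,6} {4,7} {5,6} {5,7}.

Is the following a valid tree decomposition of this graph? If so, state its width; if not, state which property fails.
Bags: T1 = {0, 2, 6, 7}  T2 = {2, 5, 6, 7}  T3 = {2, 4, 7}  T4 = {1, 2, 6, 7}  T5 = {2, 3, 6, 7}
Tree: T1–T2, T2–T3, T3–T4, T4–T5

A tree decomposition must satisfy three properties: every vertex lies in some bag; for every edge, both endpoints lie together in some bag; and for every vertex, the bags containing it form a connected subtree. Here edge (6,4) lies in no bag, so the decomposition is invalid.

No — edge (6,4) lies in no bag.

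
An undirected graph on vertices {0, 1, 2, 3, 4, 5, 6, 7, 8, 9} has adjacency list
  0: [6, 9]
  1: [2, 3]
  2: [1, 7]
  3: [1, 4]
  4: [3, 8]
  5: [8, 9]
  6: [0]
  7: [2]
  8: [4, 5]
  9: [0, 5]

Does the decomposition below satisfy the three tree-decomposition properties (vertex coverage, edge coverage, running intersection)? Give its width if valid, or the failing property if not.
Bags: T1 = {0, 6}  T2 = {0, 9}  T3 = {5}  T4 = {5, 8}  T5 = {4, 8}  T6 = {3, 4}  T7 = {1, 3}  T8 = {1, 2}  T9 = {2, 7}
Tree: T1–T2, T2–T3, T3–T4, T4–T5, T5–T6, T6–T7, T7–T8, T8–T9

A tree decomposition must satisfy three properties: every vertex lies in some bag; for every edge, both endpoints lie together in some bag; and for every vertex, the bags containing it form a connected subtree. Here edge (9,5) lies in no bag, so the decomposition is invalid.

No — edge (9,5) lies in no bag.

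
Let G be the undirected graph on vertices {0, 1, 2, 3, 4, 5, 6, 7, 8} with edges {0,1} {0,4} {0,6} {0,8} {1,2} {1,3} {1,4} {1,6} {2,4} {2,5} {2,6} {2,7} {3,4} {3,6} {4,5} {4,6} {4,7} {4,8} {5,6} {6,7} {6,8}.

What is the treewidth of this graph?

3

A width-3 tree decomposition is:
Bags: B1 = {2, 4, 6, 7}  B2 = {1, 2, 4, 6}  B3 = {1, 3, 4, 6}  B4 = {0, 1, 4, 6}  B5 = {2, 4, 5, 6}  B6 = {0, 4, 6, 8}
Tree: B1–B2, B2–B3, B2–B4, B1–B5, B4–B6
The largest bag has 4 vertices, giving width 3; this decomposition certifies tw(G) ≤ 3. For the lower bound, the 4 vertices {0, 4, 6, 8} are pairwise adjacent, and any tree decomposition puts a clique entirely inside one bag — forcing width ≥ 3. Hence tw(G) = 3 exactly.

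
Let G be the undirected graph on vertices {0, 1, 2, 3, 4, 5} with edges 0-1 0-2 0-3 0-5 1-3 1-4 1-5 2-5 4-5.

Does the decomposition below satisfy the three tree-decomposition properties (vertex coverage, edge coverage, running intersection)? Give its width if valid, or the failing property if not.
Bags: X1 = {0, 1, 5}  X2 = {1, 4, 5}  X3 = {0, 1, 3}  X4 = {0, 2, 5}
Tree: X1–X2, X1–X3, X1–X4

Checking the three conditions: (i) the bags cover all of {0, 1, 2, 3, 4, 5}; (ii) for each edge, some bag contains both endpoints; (iii) the bags containing any fixed vertex form a subtree. All hold, so the decomposition is valid with width 3 − 1 = 2.

Yes; width 2.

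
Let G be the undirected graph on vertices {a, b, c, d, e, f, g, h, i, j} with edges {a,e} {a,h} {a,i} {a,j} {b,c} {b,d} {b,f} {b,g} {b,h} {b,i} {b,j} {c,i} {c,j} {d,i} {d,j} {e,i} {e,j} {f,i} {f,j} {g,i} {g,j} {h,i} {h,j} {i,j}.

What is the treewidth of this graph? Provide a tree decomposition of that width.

Treewidth 3.
One optimal decomposition is:
Bags: B1 = {b, h, i, j}  B2 = {a, h, i, j}  B3 = {b, d, i, j}  B4 = {b, c, i, j}  B5 = {b, g, i, j}  B6 = {a, e, i, j}  B7 = {b, f, i, j}
Tree: B1–B2, B1–B3, B3–B4, B4–B5, B2–B6, B1–B7

Each bag holds 4 vertices, so the decomposition has width 3, which upper-bounds the treewidth. Conversely, {a, e, i, j} is a clique of size 4, and the vertices of any clique must share a bag in every tree decomposition; so some bag has ≥ 4 vertices and tw(G) ≥ 3. Therefore the treewidth is 3.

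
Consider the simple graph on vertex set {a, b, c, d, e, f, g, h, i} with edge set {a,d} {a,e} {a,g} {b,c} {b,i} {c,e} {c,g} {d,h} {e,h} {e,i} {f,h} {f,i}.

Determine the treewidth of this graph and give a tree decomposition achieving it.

The largest bag has 4 vertices, giving width 3; this decomposition certifies tw(G) ≤ 3. For the lower bound: the 4 vertex sets {d,f,h}, {a}, {e}, {b,c,g,i} are disjoint, each induces a connected subgraph, and every pair is joined by at least one edge of G. Contracting each set to a single vertex therefore yields K_{4} as a minor, and since treewidth is minor-monotone, tw(G) ≥ tw(K_{4}) = 3. The upper and lower bounds meet at 3, so that is the treewidth.

Treewidth 3.
Bags: B1 = {a, d, f, h}  B2 = {a, e, f, h}  B3 = {a, e, f, i}  B4 = {a, e, g, i}  B5 = {c, e, g, i}  B6 = {b, c, g, i}
Tree: B1–B2, B2–B3, B3–B4, B4–B5, B5–B6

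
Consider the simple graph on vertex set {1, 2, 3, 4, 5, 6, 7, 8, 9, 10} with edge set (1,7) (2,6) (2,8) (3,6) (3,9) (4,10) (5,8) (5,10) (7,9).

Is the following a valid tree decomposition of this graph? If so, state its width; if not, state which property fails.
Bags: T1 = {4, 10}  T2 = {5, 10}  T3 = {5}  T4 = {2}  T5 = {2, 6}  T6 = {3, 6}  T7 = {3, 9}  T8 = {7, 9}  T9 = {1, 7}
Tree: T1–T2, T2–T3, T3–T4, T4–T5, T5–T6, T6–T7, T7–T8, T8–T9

A tree decomposition must satisfy three properties: every vertex lies in some bag; for every edge, both endpoints lie together in some bag; and for every vertex, the bags containing it form a connected subtree. Here vertex 8 appears in no bag, so the decomposition is invalid.

No — vertex 8 appears in no bag.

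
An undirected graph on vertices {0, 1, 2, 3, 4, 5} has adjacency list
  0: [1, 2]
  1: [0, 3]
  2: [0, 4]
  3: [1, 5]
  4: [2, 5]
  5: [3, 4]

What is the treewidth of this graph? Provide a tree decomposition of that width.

The largest bag has 3 vertices, giving width 2; this decomposition certifies tw(G) ≤ 2. For the lower bound, G contains the cycle 1–3–5–4–2–0–1, so G is not a forest; only forests have treewidth ≤ 1, hence tw(G) ≥ 2. Hence tw(G) = 2 exactly.

Treewidth 2.
One optimal decomposition is:
Bags: B1 = {1, 3, 5}  B2 = {1, 4, 5}  B3 = {1, 2, 4}  B4 = {0, 1, 2}
Tree: B1–B2, B2–B3, B3–B4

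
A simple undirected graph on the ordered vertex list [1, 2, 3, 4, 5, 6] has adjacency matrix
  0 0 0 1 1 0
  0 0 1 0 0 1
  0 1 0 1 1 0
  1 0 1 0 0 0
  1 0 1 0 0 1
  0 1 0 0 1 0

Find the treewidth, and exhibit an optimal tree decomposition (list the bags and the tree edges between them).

Each bag holds 3 vertices, so the decomposition has width 2, which upper-bounds the treewidth. Since 6–2–3–5–6 is a cycle in G, G is not acyclic. Forests are exactly the graphs of treewidth ≤ 1, so tw(G) ≥ 2. Therefore the treewidth is 2.

Treewidth 2.
One optimal decomposition is:
Bags: B1 = {2, 5, 6}  B2 = {2, 3, 5}  B3 = {1, 3, 5}  B4 = {1, 3, 4}
Tree: B1–B2, B2–B3, B3–B4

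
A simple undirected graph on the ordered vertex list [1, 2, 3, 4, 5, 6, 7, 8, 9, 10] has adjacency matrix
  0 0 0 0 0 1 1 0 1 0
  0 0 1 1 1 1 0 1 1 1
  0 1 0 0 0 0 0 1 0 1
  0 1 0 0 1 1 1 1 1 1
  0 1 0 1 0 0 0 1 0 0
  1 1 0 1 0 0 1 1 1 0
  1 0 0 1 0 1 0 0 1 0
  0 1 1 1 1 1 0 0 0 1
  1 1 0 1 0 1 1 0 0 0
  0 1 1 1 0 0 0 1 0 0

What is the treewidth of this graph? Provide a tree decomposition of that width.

Each bag holds 4 vertices, so the decomposition has width 3, which upper-bounds the treewidth. For the lower bound, the 4 vertices {1, 6, 7, 9} are pairwise adjacent, and any tree decomposition puts a clique entirely inside one bag — forcing width ≥ 3. Hence tw(G) = 3 exactly.

Treewidth 3.
Bags: B1 = {4, 6, 7, 9}  B2 = {1, 6, 7, 9}  B3 = {2, 4, 6, 9}  B4 = {2, 4, 6, 8}  B5 = {2, 4, 8, 10}  B6 = {2, 4, 5, 8}  B7 = {2, 3, 8, 10}
Tree: B1–B2, B1–B3, B3–B4, B4–B5, B5–B6, B5–B7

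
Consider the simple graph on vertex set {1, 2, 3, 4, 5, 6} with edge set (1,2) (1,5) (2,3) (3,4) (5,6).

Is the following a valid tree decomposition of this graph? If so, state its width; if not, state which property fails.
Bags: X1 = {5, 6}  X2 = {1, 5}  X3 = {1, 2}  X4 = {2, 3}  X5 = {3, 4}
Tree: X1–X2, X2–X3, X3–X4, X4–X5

Yes; width 1.

Vertex coverage: the bags together contain {1, 2, 3, 4, 5, 6}, the full vertex set. Edge coverage: each edge of G has both endpoints in at least one bag. Running intersection: for every vertex, the bags containing it form a connected subtree. All three properties hold, so this is a valid tree decomposition of width max|bag| − 1 = 1, and hence tw(G) ≤ 1.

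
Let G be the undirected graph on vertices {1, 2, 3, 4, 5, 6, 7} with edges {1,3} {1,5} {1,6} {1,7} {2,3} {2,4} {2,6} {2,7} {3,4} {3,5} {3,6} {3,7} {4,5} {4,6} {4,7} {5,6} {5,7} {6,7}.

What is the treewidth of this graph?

4

A width-4 tree decomposition is:
Bags: B1 = {3, 4, 5, 6, 7}  B2 = {2, 3, 4, 6, 7}  B3 = {1, 3, 5, 6, 7}
Tree: B1–B2, B1–B3
The largest bag has 5 vertices, giving width 4; this decomposition certifies tw(G) ≤ 4. On the other hand G contains the 5-clique {1, 3, 5, 6, 7}. A clique must lie in a single bag of any decomposition, so no decomposition can have width below 4. Combining the bounds, tw(G) = 4.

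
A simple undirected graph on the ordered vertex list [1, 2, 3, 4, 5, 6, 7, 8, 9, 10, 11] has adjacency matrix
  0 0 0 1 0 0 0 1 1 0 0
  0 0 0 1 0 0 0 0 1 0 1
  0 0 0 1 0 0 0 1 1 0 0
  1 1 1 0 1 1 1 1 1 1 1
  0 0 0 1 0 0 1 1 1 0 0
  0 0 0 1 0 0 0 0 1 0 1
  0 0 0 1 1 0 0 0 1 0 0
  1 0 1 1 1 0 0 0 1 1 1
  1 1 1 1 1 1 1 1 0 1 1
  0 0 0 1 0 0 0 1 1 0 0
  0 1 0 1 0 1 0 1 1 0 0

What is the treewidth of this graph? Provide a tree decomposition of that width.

Treewidth 3.
One such decomposition:
Bags: B1 = {1, 4, 8, 9}  B2 = {4, 8, 9, 11}  B3 = {3, 4, 8, 9}  B4 = {4, 8, 9, 10}  B5 = {4, 6, 9, 11}  B6 = {2, 4, 9, 11}  B7 = {4, 5, 8, 9}  B8 = {4, 5, 7, 9}
Tree: B1–B2, B1–B3, B3–B4, B2–B5, B2–B6, B4–B7, B7–B8

Every bag has size at most 4, so the width is 4 − 1 = 3 and tw(G) ≤ 3. Conversely, {1, 4, 8, 9} is a clique of size 4, and the vertices of any clique must share a bag in every tree decomposition; so some bag has ≥ 4 vertices and tw(G) ≥ 3. Combining the bounds, tw(G) = 3.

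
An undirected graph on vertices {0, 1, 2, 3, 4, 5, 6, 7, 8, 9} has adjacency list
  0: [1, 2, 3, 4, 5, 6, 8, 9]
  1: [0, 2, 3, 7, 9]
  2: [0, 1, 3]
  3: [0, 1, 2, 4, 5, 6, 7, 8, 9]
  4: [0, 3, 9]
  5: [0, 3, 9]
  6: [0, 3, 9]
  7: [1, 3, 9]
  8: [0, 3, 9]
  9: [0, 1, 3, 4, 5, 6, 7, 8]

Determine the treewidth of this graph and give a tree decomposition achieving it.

Every bag has size at most 4, so the width is 4 − 1 = 3 and tw(G) ≤ 3. On the other hand G contains the 4-clique {0, 1, 3, 9}. A clique must lie in a single bag of any decomposition, so no decomposition can have width below 3. Combining the bounds, tw(G) = 3.

Treewidth 3.
One such decomposition:
Bags: B1 = {1, 3, 7, 9}  B2 = {0, 1, 3, 9}  B3 = {0, 3, 4, 9}  B4 = {0, 3, 8, 9}  B5 = {0, 1, 2, 3}  B6 = {0, 3, 6, 9}  B7 = {0, 3, 5, 9}
Tree: B1–B2, B2–B3, B2–B4, B2–B5, B4–B6, B2–B7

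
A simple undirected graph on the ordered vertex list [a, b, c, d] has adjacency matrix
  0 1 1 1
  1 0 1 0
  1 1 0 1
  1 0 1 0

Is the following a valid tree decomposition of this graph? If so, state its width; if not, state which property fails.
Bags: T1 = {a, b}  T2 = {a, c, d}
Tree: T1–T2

A tree decomposition must satisfy three properties: every vertex lies in some bag; for every edge, both endpoints lie together in some bag; and for every vertex, the bags containing it form a connected subtree. Here edge (c,b) lies in no bag, so the decomposition is invalid.

No — edge (c,b) lies in no bag.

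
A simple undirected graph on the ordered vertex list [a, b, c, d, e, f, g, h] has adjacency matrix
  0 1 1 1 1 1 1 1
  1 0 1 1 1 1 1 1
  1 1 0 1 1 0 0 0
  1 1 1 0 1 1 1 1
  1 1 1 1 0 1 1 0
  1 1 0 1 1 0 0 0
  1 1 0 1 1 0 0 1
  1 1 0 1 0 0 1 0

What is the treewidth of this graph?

4

A width-4 tree decomposition is:
Bags: B1 = {a, b, d, e, g}  B2 = {a, b, c, d, e}  B3 = {a, b, d, g, h}  B4 = {a, b, d, e, f}
Tree: B1–B2, B1–B3, B1–B4
The largest bag has 5 vertices, giving width 4; this decomposition certifies tw(G) ≤ 4. Conversely, {a, b, d, e, g} is a clique of size 5, and the vertices of any clique must share a bag in every tree decomposition; so some bag has ≥ 5 vertices and tw(G) ≥ 4. The upper and lower bounds meet at 4, so that is the treewidth.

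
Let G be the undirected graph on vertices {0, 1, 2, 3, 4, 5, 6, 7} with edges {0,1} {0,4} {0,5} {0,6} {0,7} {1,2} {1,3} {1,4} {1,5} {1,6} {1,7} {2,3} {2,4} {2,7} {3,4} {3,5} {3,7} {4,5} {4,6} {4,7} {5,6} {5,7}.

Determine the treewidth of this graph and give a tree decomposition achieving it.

Treewidth 4.
One optimal decomposition is:
Bags: B1 = {1, 2, 3, 4, 7}  B2 = {1, 3, 4, 5, 7}  B3 = {0, 1, 4, 5, 7}  B4 = {0, 1, 4, 5, 6}
Tree: B1–B2, B2–B3, B3–B4

Every bag has size at most 5, so the width is 5 − 1 = 4 and tw(G) ≤ 4. For the lower bound, the 5 vertices {1, 2, 3, 4, 7} are pairwise adjacent, and any tree decomposition puts a clique entirely inside one bag — forcing width ≥ 4. Hence tw(G) = 4 exactly.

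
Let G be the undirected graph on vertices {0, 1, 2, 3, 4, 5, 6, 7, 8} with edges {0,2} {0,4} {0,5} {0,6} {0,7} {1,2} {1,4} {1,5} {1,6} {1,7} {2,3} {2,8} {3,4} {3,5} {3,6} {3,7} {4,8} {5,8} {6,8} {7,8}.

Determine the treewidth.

4

A width-4 tree decomposition is:
Bags: B1 = {0, 1, 3, 7, 8}  B2 = {0, 1, 2, 3, 8}  B3 = {0, 1, 3, 5, 8}  B4 = {0, 1, 3, 4, 8}  B5 = {0, 1, 3, 6, 8}
Tree: B1–B2, B2–B3, B3–B4, B4–B5
Every bag has size at most 5, so the width is 5 − 1 = 4 and tw(G) ≤ 4. For the lower bound: the 5 vertex sets {1,7}, {0,2}, {3,5}, {8}, {4} are disjoint, each induces a connected subgraph, and every pair is joined by at least one edge of G. Contracting each set to a single vertex therefore yields K_{5} as a minor, and since treewidth is minor-monotone, tw(G) ≥ tw(K_{5}) = 4. The upper and lower bounds meet at 4, so that is the treewidth.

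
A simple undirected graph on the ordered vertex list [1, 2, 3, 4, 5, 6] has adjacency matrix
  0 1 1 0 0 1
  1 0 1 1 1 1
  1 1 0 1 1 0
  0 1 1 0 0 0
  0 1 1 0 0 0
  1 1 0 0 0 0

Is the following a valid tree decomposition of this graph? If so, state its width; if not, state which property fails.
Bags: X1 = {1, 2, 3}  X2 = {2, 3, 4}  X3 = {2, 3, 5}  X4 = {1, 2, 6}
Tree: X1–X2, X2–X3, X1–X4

Vertex coverage: the bags together contain {1, 2, 3, 4, 5, 6}, the full vertex set. Edge coverage: each edge of G has both endpoints in at least one bag. Running intersection: for every vertex, the bags containing it form a connected subtree. All three properties hold, so this is a valid tree decomposition of width max|bag| − 1 = 2, and hence tw(G) ≤ 2.

Yes; width 2.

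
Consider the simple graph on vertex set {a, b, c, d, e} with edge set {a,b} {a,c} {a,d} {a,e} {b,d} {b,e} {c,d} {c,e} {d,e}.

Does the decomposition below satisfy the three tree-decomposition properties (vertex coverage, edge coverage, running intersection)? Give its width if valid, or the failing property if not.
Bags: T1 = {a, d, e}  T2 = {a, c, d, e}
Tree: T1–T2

A tree decomposition must satisfy three properties: every vertex lies in some bag; for every edge, both endpoints lie together in some bag; and for every vertex, the bags containing it form a connected subtree. Here vertex b appears in no bag, so the decomposition is invalid.

No — vertex b appears in no bag.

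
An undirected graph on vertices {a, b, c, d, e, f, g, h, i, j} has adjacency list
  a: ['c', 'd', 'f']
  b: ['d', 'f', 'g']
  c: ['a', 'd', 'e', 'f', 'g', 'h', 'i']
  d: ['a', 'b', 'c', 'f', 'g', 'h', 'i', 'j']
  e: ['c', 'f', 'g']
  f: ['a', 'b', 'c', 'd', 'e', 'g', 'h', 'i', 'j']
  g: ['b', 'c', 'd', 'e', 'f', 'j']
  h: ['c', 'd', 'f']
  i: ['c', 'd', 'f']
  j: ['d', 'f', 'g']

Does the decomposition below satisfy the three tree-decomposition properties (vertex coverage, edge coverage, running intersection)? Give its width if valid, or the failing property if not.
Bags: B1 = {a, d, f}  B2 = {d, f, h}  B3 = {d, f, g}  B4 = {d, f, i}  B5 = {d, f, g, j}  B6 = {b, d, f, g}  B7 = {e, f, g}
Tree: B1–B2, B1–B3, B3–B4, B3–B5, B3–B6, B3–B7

No — vertex c appears in no bag.

A tree decomposition must satisfy three properties: every vertex lies in some bag; for every edge, both endpoints lie together in some bag; and for every vertex, the bags containing it form a connected subtree. Here vertex c appears in no bag, so the decomposition is invalid.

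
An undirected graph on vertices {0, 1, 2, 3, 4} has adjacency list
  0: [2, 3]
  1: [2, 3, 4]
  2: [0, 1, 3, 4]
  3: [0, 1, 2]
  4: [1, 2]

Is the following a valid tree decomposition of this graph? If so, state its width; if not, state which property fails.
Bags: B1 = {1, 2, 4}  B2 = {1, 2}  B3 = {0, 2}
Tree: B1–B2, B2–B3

A tree decomposition must satisfy three properties: every vertex lies in some bag; for every edge, both endpoints lie together in some bag; and for every vertex, the bags containing it form a connected subtree. Here vertex 3 appears in no bag, so the decomposition is invalid.

No — vertex 3 appears in no bag.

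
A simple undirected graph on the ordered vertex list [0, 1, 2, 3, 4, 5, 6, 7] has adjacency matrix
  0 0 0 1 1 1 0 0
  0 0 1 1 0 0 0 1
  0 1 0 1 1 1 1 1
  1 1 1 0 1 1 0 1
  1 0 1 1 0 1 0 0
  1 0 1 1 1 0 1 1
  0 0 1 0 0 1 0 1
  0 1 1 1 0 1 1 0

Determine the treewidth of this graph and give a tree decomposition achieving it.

Every bag has size at most 4, so the width is 4 − 1 = 3 and tw(G) ≤ 3. Conversely, {0, 3, 4, 5} is a clique of size 4, and the vertices of any clique must share a bag in every tree decomposition; so some bag has ≥ 4 vertices and tw(G) ≥ 3. Hence tw(G) = 3 exactly.

Treewidth 3.
Bags: B1 = {2, 3, 4, 5}  B2 = {0, 3, 4, 5}  B3 = {2, 3, 5, 7}  B4 = {2, 5, 6, 7}  B5 = {1, 2, 3, 7}
Tree: B1–B2, B1–B3, B3–B4, B3–B5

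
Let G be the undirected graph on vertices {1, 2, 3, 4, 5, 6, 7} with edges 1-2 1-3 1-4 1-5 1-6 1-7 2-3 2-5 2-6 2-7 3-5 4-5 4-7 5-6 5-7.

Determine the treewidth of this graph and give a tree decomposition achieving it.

Treewidth 3.
One such decomposition:
Bags: B1 = {1, 4, 5, 7}  B2 = {1, 2, 5, 7}  B3 = {1, 2, 5, 6}  B4 = {1, 2, 3, 5}
Tree: B1–B2, B2–B3, B2–B4

Every bag has size at most 4, so the width is 4 − 1 = 3 and tw(G) ≤ 3. For the lower bound, the 4 vertices {1, 2, 3, 5} are pairwise adjacent, and any tree decomposition puts a clique entirely inside one bag — forcing width ≥ 3. Combining the bounds, tw(G) = 3.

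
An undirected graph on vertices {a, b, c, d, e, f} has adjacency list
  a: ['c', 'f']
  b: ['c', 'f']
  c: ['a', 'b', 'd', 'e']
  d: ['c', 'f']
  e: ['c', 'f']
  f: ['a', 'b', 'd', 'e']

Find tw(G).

A width-2 tree decomposition is:
Bags: B1 = {b, c, f}  B2 = {c, e, f}  B3 = {a, c, f}  B4 = {c, d, f}
Tree: B1–B2, B2–B3, B3–B4
The largest bag has 3 vertices, giving width 2; this decomposition certifies tw(G) ≤ 2. For the lower bound, G contains the cycle b–f–e–c–b, so G is not a forest; only forests have treewidth ≤ 1, hence tw(G) ≥ 2. Hence tw(G) = 2 exactly.

2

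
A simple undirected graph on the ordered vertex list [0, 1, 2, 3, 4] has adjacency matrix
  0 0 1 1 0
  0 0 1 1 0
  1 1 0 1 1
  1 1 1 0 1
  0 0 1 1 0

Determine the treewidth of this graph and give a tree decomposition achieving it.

Treewidth 2.
One optimal decomposition is:
Bags: B1 = {2, 3, 4}  B2 = {1, 2, 3}  B3 = {0, 2, 3}
Tree: B1–B2, B2–B3

Each bag holds 3 vertices, so the decomposition has width 2, which upper-bounds the treewidth. Conversely, {0, 2, 3} is a clique of size 3, and the vertices of any clique must share a bag in every tree decomposition; so some bag has ≥ 3 vertices and tw(G) ≥ 2. Hence tw(G) = 2 exactly.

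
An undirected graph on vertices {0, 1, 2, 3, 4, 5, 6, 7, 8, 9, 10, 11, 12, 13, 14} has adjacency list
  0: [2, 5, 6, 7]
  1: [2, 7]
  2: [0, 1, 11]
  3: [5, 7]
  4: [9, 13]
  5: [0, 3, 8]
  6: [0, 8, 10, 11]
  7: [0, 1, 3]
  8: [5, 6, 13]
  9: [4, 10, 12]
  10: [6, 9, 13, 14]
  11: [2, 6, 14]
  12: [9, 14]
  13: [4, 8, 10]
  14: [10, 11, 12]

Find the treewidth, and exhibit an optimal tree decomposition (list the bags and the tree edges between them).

Every bag has size at most 4, so the width is 4 − 1 = 3 and tw(G) ≤ 3. For the lower bound: the 4 vertex sets {4,9,12}, {13}, {10}, {6,8,11,14} are disjoint, each induces a connected subgraph, and every pair is joined by at least one edge of G. Contracting each set to a single vertex therefore yields K_{4} as a minor, and since treewidth is minor-monotone, tw(G) ≥ tw(K_{4}) = 3. The upper and lower bounds meet at 3, so that is the treewidth.

Treewidth 3.
One optimal decomposition is:
Bags: B1 = {4, 9, 12, 13}  B2 = {9, 10, 12, 13}  B3 = {10, 12, 13, 14}  B4 = {8, 10, 13, 14}  B5 = {6, 8, 10, 14}  B6 = {6, 8, 11, 14}  B7 = {5, 6, 8, 11}  B8 = {0, 5, 6, 11}  B9 = {0, 2, 5, 11}  B10 = {0, 2, 3, 5}  B11 = {0, 2, 3, 7}  B12 = {1, 2, 3, 7}
Tree: B1–B2, B2–B3, B3–B4, B4–B5, B5–B6, B6–B7, B7–B8, B8–B9, B9–B10, B10–B11, B11–B12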